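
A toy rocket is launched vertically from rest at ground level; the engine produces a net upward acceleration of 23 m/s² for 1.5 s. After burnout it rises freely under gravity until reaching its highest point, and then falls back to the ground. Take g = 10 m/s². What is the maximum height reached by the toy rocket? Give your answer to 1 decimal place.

85.4 m

Phase 1 (powered ascent): v₀ = 0 m/s, a = 23 m/s².
v = v₀ + at = 0 + (23)(1.5) = 34.5 m/s
Δx = v₀t + ½at² = 0·1.5 + 0.5·23·1.5² = 25.9 m

Phase 2 (coasting upward): v₀ = 34.5 m/s, a = -10 m/s².
v = v₀ + at → t = (0 − 34.5) / -10 = 3.45 s
v² = v₀² + 2aΔx → Δx = (0² − 34.5²)/(2·-10) = 59.5 m
Maximum height = 25.9 + 59.5 = 85.4 m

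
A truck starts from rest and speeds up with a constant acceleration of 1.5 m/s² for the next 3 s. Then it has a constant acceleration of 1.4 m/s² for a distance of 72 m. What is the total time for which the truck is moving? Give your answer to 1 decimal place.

10.4 s

Phase 1 (accelerating): v₀ = 0 m/s, a = 1.5 m/s².
v = v₀ + at = 0 + (1.5)(3) = 4.50 m/s
Δx = v₀t + ½at² = 0·3 + 0.5·1.5·3² = 6.75 m

Phase 2 (accelerating): v₀ = 4.50 m/s, a = 1.4 m/s².
v² = v₀² + 2aΔx = 4.50² + 2·1.4·72 = 222 → v = 14.9 m/s
t = (v − v₀)/a = (14.9 − 4.50)/1.4 = 7.42 s
Total time = 3.00 + 7.42 = 10.4 s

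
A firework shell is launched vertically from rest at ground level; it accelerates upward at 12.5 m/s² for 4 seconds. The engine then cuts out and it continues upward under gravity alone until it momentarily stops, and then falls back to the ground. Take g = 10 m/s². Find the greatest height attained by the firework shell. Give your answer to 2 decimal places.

225.00 m

Phase 1 (powered ascent): v₀ = 0 m/s, a = 12.5 m/s².
v = v₀ + at = 0 + (12.5)(4) = 50.0 m/s
Δx = v₀t + ½at² = 0·4 + 0.5·12.5·4² = 100 m

Phase 2 (coasting upward): v₀ = 50.0 m/s, a = -10 m/s².
v = v₀ + at → t = (0 − 50.0) / -10 = 5.00 s
v² = v₀² + 2aΔx → Δx = (0² − 50.0²)/(2·-10) = 125 m
Maximum height = 100 + 125 = 225 m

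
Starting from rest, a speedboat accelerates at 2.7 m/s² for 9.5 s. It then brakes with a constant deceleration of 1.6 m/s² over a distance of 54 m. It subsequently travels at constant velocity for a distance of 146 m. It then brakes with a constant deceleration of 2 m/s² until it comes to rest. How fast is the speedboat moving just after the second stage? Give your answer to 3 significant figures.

22.0 m/s

Phase 1 (accelerating): v₀ = 0 m/s, a = 2.7 m/s².
v = v₀ + at = 0 + (2.7)(9.5) = 25.7 m/s
Δx = v₀t + ½at² = 0·9.5 + 0.5·2.7·9.5² = 122 m

Phase 2 (decelerating): v₀ = 25.7 m/s, a = -1.6 m/s².
v² = v₀² + 2aΔx = 25.7² + 2·-1.6·54 = 485 → v = 22.0 m/s
t = (v − v₀)/a = (22.0 − 25.7)/-1.6 = 2.27 s
Speed at end of phase 2 = 22.0 m/s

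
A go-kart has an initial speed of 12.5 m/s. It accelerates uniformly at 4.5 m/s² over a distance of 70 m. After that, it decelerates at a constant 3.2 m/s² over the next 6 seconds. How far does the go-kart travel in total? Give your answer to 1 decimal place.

Phase 1 (accelerating): v₀ = 12.5 m/s, a = 4.5 m/s².
v² = v₀² + 2aΔx = 12.5² + 2·4.5·70 = 786 → v = 28.0 m/s
t = (v − v₀)/a = (28.0 − 12.5)/4.5 = 3.45 s

Phase 2 (decelerating): v₀ = 28.0 m/s, a = -3.2 m/s².
v = v₀ + at = 28.0 + (-3.2)(6) = 8.84 m/s
Δx = v₀t + ½at² = 28.0·6 + 0.5·-3.2·6² = 111 m
Total distance = 70.0 + 111 = 181 m

180.6 m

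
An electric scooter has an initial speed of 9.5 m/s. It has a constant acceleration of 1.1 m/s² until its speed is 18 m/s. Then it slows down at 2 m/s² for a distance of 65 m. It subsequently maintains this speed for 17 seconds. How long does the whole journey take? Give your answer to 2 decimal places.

Phase 1 (accelerating): v₀ = 9.50 m/s, a = 1.1 m/s².
v = v₀ + at → t = (18 − 9.50) / 1.1 = 7.73 s
v² = v₀² + 2aΔx → Δx = (18² − 9.50²)/(2·1.1) = 106 m

Phase 2 (decelerating): v₀ = 18.0 m/s, a = -2 m/s².
v² = v₀² + 2aΔx = 18.0² + 2·-2·65 = 64.0 → v = 8.00 m/s
t = (v − v₀)/a = (8.00 − 18.0)/-2 = 5.00 s

Phase 3 (constant speed): v₀ = 8.00 m/s, a = 0 m/s².
v = v₀ + at = 8.00 + (0)(17) = 8.00 m/s
Δx = v₀t + ½at² = 8.00·17 + 0.5·0·17² = 136 m
Total time = 7.73 + 5.00 + 17.0 = 29.7 s

29.73 s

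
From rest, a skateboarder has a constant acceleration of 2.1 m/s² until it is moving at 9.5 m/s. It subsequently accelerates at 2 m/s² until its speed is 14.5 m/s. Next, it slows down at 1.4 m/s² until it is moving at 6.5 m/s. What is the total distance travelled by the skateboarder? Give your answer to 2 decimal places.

111.49 m

Phase 1 (accelerating): v₀ = 0 m/s, a = 2.1 m/s².
v = v₀ + at → t = (9.5 − 0) / 2.1 = 4.52 s
v² = v₀² + 2aΔx → Δx = (9.5² − 0²)/(2·2.1) = 21.5 m

Phase 2 (accelerating): v₀ = 9.50 m/s, a = 2 m/s².
v = v₀ + at → t = (14.5 − 9.50) / 2 = 2.50 s
v² = v₀² + 2aΔx → Δx = (14.5² − 9.50²)/(2·2) = 30.0 m

Phase 3 (decelerating): v₀ = 14.5 m/s, a = -1.4 m/s².
v = v₀ + at → t = (6.5 − 14.5) / -1.4 = 5.71 s
v² = v₀² + 2aΔx → Δx = (6.5² − 14.5²)/(2·-1.4) = 60.0 m
Total distance = 21.5 + 30.0 + 60.0 = 111 m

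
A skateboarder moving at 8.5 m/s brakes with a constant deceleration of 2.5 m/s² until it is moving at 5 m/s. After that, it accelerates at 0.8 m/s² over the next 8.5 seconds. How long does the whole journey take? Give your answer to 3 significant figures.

Phase 1 (decelerating): v₀ = 8.50 m/s, a = -2.5 m/s².
v = v₀ + at → t = (5 − 8.50) / -2.5 = 1.40 s
v² = v₀² + 2aΔx → Δx = (5² − 8.50²)/(2·-2.5) = 9.45 m

Phase 2 (accelerating): v₀ = 5.00 m/s, a = 0.8 m/s².
v = v₀ + at = 5.00 + (0.8)(8.5) = 11.8 m/s
Δx = v₀t + ½at² = 5.00·8.5 + 0.5·0.8·8.5² = 71.4 m
Total time = 1.40 + 8.50 = 9.90 s

9.90 s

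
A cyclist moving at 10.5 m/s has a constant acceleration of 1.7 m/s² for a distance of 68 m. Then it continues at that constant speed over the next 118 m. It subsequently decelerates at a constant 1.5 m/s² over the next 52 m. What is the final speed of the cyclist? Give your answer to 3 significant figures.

Phase 1 (accelerating): v₀ = 10.5 m/s, a = 1.7 m/s².
v² = v₀² + 2aΔx = 10.5² + 2·1.7·68 = 341 → v = 18.5 m/s
t = (v − v₀)/a = (18.5 − 10.5)/1.7 = 4.69 s

Phase 2 (constant speed): v₀ = 18.5 m/s, a = 0 m/s².
Constant speed: t = d/v = 118/18.5 = 6.39 s

Phase 3 (decelerating): v₀ = 18.5 m/s, a = -1.5 m/s².
v² = v₀² + 2aΔx = 18.5² + 2·-1.5·52 = 185 → v = 13.6 m/s
t = (v − v₀)/a = (13.6 − 18.5)/-1.5 = 3.24 s
Final speed = 13.6 m/s

13.6 m/s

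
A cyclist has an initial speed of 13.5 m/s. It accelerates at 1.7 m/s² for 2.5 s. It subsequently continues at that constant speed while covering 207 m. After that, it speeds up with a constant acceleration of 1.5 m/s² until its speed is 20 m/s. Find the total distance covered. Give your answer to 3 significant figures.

Phase 1 (accelerating): v₀ = 13.5 m/s, a = 1.7 m/s².
v = v₀ + at = 13.5 + (1.7)(2.5) = 17.8 m/s
Δx = v₀t + ½at² = 13.5·2.5 + 0.5·1.7·2.5² = 39.1 m

Phase 2 (constant speed): v₀ = 17.8 m/s, a = 0 m/s².
Constant speed: t = d/v = 207/17.8 = 11.7 s

Phase 3 (accelerating): v₀ = 17.8 m/s, a = 1.5 m/s².
v = v₀ + at → t = (20 − 17.8) / 1.5 = 1.50 s
v² = v₀² + 2aΔx → Δx = (20² − 17.8²)/(2·1.5) = 28.3 m
Total distance = 39.1 + 207 + 28.3 = 274 m

274 m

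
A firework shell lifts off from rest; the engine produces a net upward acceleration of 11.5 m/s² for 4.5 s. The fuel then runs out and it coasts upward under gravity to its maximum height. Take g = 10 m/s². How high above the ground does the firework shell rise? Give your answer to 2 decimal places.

Phase 1 (powered ascent): v₀ = 0 m/s, a = 11.5 m/s².
v = v₀ + at = 0 + (11.5)(4.5) = 51.8 m/s
Δx = v₀t + ½at² = 0·4.5 + 0.5·11.5·4.5² = 116 m

Phase 2 (coasting upward): v₀ = 51.8 m/s, a = -10 m/s².
v = v₀ + at → t = (0 − 51.8) / -10 = 5.17 s
v² = v₀² + 2aΔx → Δx = (0² − 51.8²)/(2·-10) = 134 m
Maximum height = 116 + 134 = 250 m

250.34 m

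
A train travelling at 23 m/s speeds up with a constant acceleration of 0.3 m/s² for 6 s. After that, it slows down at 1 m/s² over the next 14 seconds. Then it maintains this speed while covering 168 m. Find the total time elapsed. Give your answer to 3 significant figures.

Phase 1 (accelerating): v₀ = 23.0 m/s, a = 0.3 m/s².
v = v₀ + at = 23.0 + (0.3)(6) = 24.8 m/s
Δx = v₀t + ½at² = 23.0·6 + 0.5·0.3·6² = 143 m

Phase 2 (decelerating): v₀ = 24.8 m/s, a = -1 m/s².
v = v₀ + at = 24.8 + (-1)(14) = 10.8 m/s
Δx = v₀t + ½at² = 24.8·14 + 0.5·-1·14² = 249 m

Phase 3 (constant speed): v₀ = 10.8 m/s, a = 0 m/s².
Constant speed: t = d/v = 168/10.8 = 15.6 s
Total time = 6.00 + 14.0 + 15.6 = 35.6 s

35.6 s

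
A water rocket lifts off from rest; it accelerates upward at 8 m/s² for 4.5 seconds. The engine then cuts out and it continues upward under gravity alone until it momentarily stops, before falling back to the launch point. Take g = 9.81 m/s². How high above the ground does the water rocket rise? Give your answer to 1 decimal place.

Phase 1 (powered ascent): v₀ = 0 m/s, a = 8 m/s².
v = v₀ + at = 0 + (8)(4.5) = 36.0 m/s
Δx = v₀t + ½at² = 0·4.5 + 0.5·8·4.5² = 81.0 m

Phase 2 (coasting upward): v₀ = 36.0 m/s, a = -9.81 m/s².
v = v₀ + at → t = (0 − 36.0) / -9.81 = 3.67 s
v² = v₀² + 2aΔx → Δx = (0² − 36.0²)/(2·-9.81) = 66.1 m
Maximum height = 81.0 + 66.1 = 147 m

147.1 m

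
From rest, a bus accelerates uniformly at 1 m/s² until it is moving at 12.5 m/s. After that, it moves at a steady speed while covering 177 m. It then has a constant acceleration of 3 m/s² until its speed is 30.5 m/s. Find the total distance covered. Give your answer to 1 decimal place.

Phase 1 (accelerating): v₀ = 0 m/s, a = 1 m/s².
v = v₀ + at → t = (12.5 − 0) / 1 = 12.5 s
v² = v₀² + 2aΔx → Δx = (12.5² − 0²)/(2·1) = 78.1 m

Phase 2 (constant speed): v₀ = 12.5 m/s, a = 0 m/s².
Constant speed: t = d/v = 177/12.5 = 14.2 s

Phase 3 (accelerating): v₀ = 12.5 m/s, a = 3 m/s².
v = v₀ + at → t = (30.5 − 12.5) / 3 = 6.00 s
v² = v₀² + 2aΔx → Δx = (30.5² − 12.5²)/(2·3) = 129 m
Total distance = 78.1 + 177 + 129 = 384 m

384.1 m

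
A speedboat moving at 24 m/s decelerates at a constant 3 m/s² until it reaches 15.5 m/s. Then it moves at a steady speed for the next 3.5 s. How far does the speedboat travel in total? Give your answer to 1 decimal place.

Phase 1 (decelerating): v₀ = 24.0 m/s, a = -3 m/s².
v = v₀ + at → t = (15.5 − 24.0) / -3 = 2.83 s
v² = v₀² + 2aΔx → Δx = (15.5² − 24.0²)/(2·-3) = 56.0 m

Phase 2 (constant speed): v₀ = 15.5 m/s, a = 0 m/s².
v = v₀ + at = 15.5 + (0)(3.5) = 15.5 m/s
Δx = v₀t + ½at² = 15.5·3.5 + 0.5·0·3.5² = 54.2 m
Total distance = 56.0 + 54.2 = 110 m

110.2 m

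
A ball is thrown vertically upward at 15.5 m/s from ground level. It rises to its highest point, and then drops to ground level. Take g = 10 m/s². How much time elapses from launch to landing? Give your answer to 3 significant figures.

3.10 s

Phase 1 (rising): v₀ = 15.5 m/s, a = -10 m/s².
v = v₀ + at → t = (0 − 15.5) / -10 = 1.55 s
v² = v₀² + 2aΔx → Δx = (0² − 15.5²)/(2·-10) = 12.0 m

Phase 2 (falling): v₀ = 0 m/s, a = -10 m/s².
Falls 12.0 m from rest: t = √(2·12.0/10) = 1.55 s; v = g·t = 15.5 m/s.
Total time = 1.55 + 1.55 = 3.10 s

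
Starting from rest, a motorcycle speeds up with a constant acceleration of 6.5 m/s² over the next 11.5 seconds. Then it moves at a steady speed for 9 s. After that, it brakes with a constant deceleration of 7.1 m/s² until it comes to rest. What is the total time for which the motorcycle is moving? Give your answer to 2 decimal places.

31.03 s

Phase 1 (accelerating): v₀ = 0 m/s, a = 6.5 m/s².
v = v₀ + at = 0 + (6.5)(11.5) = 74.8 m/s
Δx = v₀t + ½at² = 0·11.5 + 0.5·6.5·11.5² = 430 m

Phase 2 (constant speed): v₀ = 74.8 m/s, a = 0 m/s².
v = v₀ + at = 74.8 + (0)(9) = 74.8 m/s
Δx = v₀t + ½at² = 74.8·9 + 0.5·0·9² = 673 m

Phase 3 (decelerating): v₀ = 74.8 m/s, a = -7.1 m/s².
v = v₀ + at → t = (0 − 74.8) / -7.1 = 10.5 s
v² = v₀² + 2aΔx → Δx = (0² − 74.8²)/(2·-7.1) = 393 m
Total time = 11.5 + 9.00 + 10.5 = 31.0 s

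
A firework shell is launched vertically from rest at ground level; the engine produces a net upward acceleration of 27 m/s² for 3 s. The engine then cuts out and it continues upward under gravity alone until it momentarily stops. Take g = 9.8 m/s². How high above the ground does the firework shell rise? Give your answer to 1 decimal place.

456.2 m

Phase 1 (powered ascent): v₀ = 0 m/s, a = 27 m/s².
v = v₀ + at = 0 + (27)(3) = 81.0 m/s
Δx = v₀t + ½at² = 0·3 + 0.5·27·3² = 122 m

Phase 2 (coasting upward): v₀ = 81.0 m/s, a = -9.8 m/s².
v = v₀ + at → t = (0 − 81.0) / -9.8 = 8.27 s
v² = v₀² + 2aΔx → Δx = (0² − 81.0²)/(2·-9.8) = 335 m
Maximum height = 122 + 335 = 456 m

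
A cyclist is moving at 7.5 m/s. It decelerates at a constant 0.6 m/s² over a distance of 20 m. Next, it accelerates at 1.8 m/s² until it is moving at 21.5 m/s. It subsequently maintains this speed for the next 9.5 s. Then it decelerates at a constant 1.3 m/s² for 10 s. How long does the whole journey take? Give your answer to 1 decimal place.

Phase 1 (decelerating): v₀ = 7.50 m/s, a = -0.6 m/s².
v² = v₀² + 2aΔx = 7.50² + 2·-0.6·20 = 32.2 → v = 5.68 m/s
t = (v − v₀)/a = (5.68 − 7.50)/-0.6 = 3.04 s

Phase 2 (accelerating): v₀ = 5.68 m/s, a = 1.8 m/s².
v = v₀ + at → t = (21.5 − 5.68) / 1.8 = 8.79 s
v² = v₀² + 2aΔx → Δx = (21.5² − 5.68²)/(2·1.8) = 119 m

Phase 3 (constant speed): v₀ = 21.5 m/s, a = 0 m/s².
v = v₀ + at = 21.5 + (0)(9.5) = 21.5 m/s
Δx = v₀t + ½at² = 21.5·9.5 + 0.5·0·9.5² = 204 m

Phase 4 (decelerating): v₀ = 21.5 m/s, a = -1.3 m/s².
v = v₀ + at = 21.5 + (-1.3)(10) = 8.50 m/s
Δx = v₀t + ½at² = 21.5·10 + 0.5·-1.3·10² = 150 m
Total time = 3.04 + 8.79 + 9.50 + 10.0 = 31.3 s

31.3 s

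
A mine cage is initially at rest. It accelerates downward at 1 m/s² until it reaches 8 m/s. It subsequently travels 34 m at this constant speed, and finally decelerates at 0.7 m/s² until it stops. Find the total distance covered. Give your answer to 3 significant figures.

Phase 1 (accelerating): v₀ = 0 m/s, a = 1 m/s².
v = v₀ + at → t = (8 − 0) / 1 = 8.00 s
v² = v₀² + 2aΔx → Δx = (8² − 0²)/(2·1) = 32.0 m

Phase 2 (constant speed): v₀ = 8.00 m/s, a = 0 m/s².
Constant speed: t = d/v = 34/8.00 = 4.25 s

Phase 3 (decelerating): v₀ = 8.00 m/s, a = -0.7 m/s².
v = v₀ + at → t = (0 − 8.00) / -0.7 = 11.4 s
v² = v₀² + 2aΔx → Δx = (0² − 8.00²)/(2·-0.7) = 45.7 m
Total distance = 32.0 + 34.0 + 45.7 = 112 m

112 m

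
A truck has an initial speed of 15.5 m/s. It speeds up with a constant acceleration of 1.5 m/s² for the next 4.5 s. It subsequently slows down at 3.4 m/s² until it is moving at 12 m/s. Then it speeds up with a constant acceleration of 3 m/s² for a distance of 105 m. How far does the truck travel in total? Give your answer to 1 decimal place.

241.6 m

Phase 1 (accelerating): v₀ = 15.5 m/s, a = 1.5 m/s².
v = v₀ + at = 15.5 + (1.5)(4.5) = 22.2 m/s
Δx = v₀t + ½at² = 15.5·4.5 + 0.5·1.5·4.5² = 84.9 m

Phase 2 (decelerating): v₀ = 22.2 m/s, a = -3.4 m/s².
v = v₀ + at → t = (12 − 22.2) / -3.4 = 3.01 s
v² = v₀² + 2aΔx → Δx = (12² − 22.2²)/(2·-3.4) = 51.6 m

Phase 3 (accelerating): v₀ = 12.0 m/s, a = 3 m/s².
v² = v₀² + 2aΔx = 12.0² + 2·3·105 = 774 → v = 27.8 m/s
t = (v − v₀)/a = (27.8 − 12.0)/3 = 5.27 s
Total distance = 84.9 + 51.6 + 105 = 242 m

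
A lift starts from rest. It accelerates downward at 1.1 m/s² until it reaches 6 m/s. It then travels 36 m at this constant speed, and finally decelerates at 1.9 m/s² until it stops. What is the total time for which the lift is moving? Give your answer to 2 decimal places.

Phase 1 (accelerating): v₀ = 0 m/s, a = 1.1 m/s².
v = v₀ + at → t = (6 − 0) / 1.1 = 5.45 s
v² = v₀² + 2aΔx → Δx = (6² − 0²)/(2·1.1) = 16.4 m

Phase 2 (constant speed): v₀ = 6.00 m/s, a = 0 m/s².
Constant speed: t = d/v = 36/6.00 = 6.00 s

Phase 3 (decelerating): v₀ = 6.00 m/s, a = -1.9 m/s².
v = v₀ + at → t = (0 − 6.00) / -1.9 = 3.16 s
v² = v₀² + 2aΔx → Δx = (0² − 6.00²)/(2·-1.9) = 9.47 m
Total time = 5.45 + 6.00 + 3.16 = 14.6 s

14.61 s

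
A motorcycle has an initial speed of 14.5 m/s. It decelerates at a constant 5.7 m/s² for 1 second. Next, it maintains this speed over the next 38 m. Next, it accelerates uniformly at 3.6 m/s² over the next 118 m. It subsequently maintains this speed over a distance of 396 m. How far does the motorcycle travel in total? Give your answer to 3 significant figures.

Phase 1 (decelerating): v₀ = 14.5 m/s, a = -5.7 m/s².
v = v₀ + at = 14.5 + (-5.7)(1) = 8.80 m/s
Δx = v₀t + ½at² = 14.5·1 + 0.5·-5.7·1² = 11.7 m

Phase 2 (constant speed): v₀ = 8.80 m/s, a = 0 m/s².
Constant speed: t = d/v = 38/8.80 = 4.32 s

Phase 3 (accelerating): v₀ = 8.80 m/s, a = 3.6 m/s².
v² = v₀² + 2aΔx = 8.80² + 2·3.6·118 = 927 → v = 30.4 m/s
t = (v − v₀)/a = (30.4 − 8.80)/3.6 = 6.01 s

Phase 4 (constant speed): v₀ = 30.4 m/s, a = 0 m/s².
Constant speed: t = d/v = 396/30.4 = 13.0 s
Total distance = 11.7 + 38.0 + 118 + 396 = 564 m

564 m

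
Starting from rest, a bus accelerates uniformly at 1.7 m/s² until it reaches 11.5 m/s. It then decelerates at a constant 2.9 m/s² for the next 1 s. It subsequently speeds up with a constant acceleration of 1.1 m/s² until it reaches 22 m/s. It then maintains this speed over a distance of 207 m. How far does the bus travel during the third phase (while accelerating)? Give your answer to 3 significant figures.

Phase 1 (accelerating): v₀ = 0 m/s, a = 1.7 m/s².
v = v₀ + at → t = (11.5 − 0) / 1.7 = 6.76 s
v² = v₀² + 2aΔx → Δx = (11.5² − 0²)/(2·1.7) = 38.9 m

Phase 2 (decelerating): v₀ = 11.5 m/s, a = -2.9 m/s².
v = v₀ + at = 11.5 + (-2.9)(1) = 8.60 m/s
Δx = v₀t + ½at² = 11.5·1 + 0.5·-2.9·1² = 10.1 m

Phase 3 (accelerating): v₀ = 8.60 m/s, a = 1.1 m/s².
v = v₀ + at → t = (22 − 8.60) / 1.1 = 12.2 s
v² = v₀² + 2aΔx → Δx = (22² − 8.60²)/(2·1.1) = 186 m
Distance in phase 3 = 186 m

186 m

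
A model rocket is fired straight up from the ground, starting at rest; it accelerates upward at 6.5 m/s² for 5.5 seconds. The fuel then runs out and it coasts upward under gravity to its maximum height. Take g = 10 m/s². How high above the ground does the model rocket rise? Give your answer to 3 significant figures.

162 m

Phase 1 (powered ascent): v₀ = 0 m/s, a = 6.5 m/s².
v = v₀ + at = 0 + (6.5)(5.5) = 35.8 m/s
Δx = v₀t + ½at² = 0·5.5 + 0.5·6.5·5.5² = 98.3 m

Phase 2 (coasting upward): v₀ = 35.8 m/s, a = -10 m/s².
v = v₀ + at → t = (0 − 35.8) / -10 = 3.58 s
v² = v₀² + 2aΔx → Δx = (0² − 35.8²)/(2·-10) = 63.9 m
Maximum height = 98.3 + 63.9 = 162 m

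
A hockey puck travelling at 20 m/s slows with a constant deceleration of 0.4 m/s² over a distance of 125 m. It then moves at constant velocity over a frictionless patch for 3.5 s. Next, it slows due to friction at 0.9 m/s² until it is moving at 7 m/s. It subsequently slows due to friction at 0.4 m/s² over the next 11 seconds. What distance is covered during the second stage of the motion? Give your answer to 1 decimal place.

60.6 m

Phase 1 (decelerating): v₀ = 20.0 m/s, a = -0.4 m/s².
v² = v₀² + 2aΔx = 20.0² + 2·-0.4·125 = 300 → v = 17.3 m/s
t = (v − v₀)/a = (17.3 − 20.0)/-0.4 = 6.70 s

Phase 2 (constant speed): v₀ = 17.3 m/s, a = 0 m/s².
v = v₀ + at = 17.3 + (0)(3.5) = 17.3 m/s
Δx = v₀t + ½at² = 17.3·3.5 + 0.5·0·3.5² = 60.6 m
Distance in phase 2 = 60.6 m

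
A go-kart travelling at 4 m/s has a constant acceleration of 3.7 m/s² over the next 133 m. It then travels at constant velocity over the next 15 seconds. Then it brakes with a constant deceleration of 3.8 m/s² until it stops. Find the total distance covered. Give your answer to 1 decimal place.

Phase 1 (accelerating): v₀ = 4.00 m/s, a = 3.7 m/s².
v² = v₀² + 2aΔx = 4.00² + 2·3.7·133 = 1000 → v = 31.6 m/s
t = (v − v₀)/a = (31.6 − 4.00)/3.7 = 7.47 s

Phase 2 (constant speed): v₀ = 31.6 m/s, a = 0 m/s².
v = v₀ + at = 31.6 + (0)(15) = 31.6 m/s
Δx = v₀t + ½at² = 31.6·15 + 0.5·0·15² = 474 m

Phase 3 (decelerating): v₀ = 31.6 m/s, a = -3.8 m/s².
v = v₀ + at → t = (0 − 31.6) / -3.8 = 8.32 s
v² = v₀² + 2aΔx → Δx = (0² − 31.6²)/(2·-3.8) = 132 m
Total distance = 133 + 474 + 132 = 739 m

739.0 m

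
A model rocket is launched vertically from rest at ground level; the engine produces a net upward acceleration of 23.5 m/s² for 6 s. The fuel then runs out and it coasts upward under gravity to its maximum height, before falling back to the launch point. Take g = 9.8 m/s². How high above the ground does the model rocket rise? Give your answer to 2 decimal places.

1437.34 m

Phase 1 (powered ascent): v₀ = 0 m/s, a = 23.5 m/s².
v = v₀ + at = 0 + (23.5)(6) = 141 m/s
Δx = v₀t + ½at² = 0·6 + 0.5·23.5·6² = 423 m

Phase 2 (coasting upward): v₀ = 141 m/s, a = -9.8 m/s².
v = v₀ + at → t = (0 − 141) / -9.8 = 14.4 s
v² = v₀² + 2aΔx → Δx = (0² − 141²)/(2·-9.8) = 1010 m
Maximum height = 423 + 1010 = 1440 m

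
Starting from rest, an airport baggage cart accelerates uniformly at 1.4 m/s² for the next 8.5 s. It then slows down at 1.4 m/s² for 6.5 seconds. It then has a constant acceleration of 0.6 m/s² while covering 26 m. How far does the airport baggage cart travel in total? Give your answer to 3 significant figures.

Phase 1 (accelerating): v₀ = 0 m/s, a = 1.4 m/s².
v = v₀ + at = 0 + (1.4)(8.5) = 11.9 m/s
Δx = v₀t + ½at² = 0·8.5 + 0.5·1.4·8.5² = 50.6 m

Phase 2 (decelerating): v₀ = 11.9 m/s, a = -1.4 m/s².
v = v₀ + at = 11.9 + (-1.4)(6.5) = 2.80 m/s
Δx = v₀t + ½at² = 11.9·6.5 + 0.5·-1.4·6.5² = 47.8 m

Phase 3 (accelerating): v₀ = 2.80 m/s, a = 0.6 m/s².
v² = v₀² + 2aΔx = 2.80² + 2·0.6·26 = 39.0 → v = 6.25 m/s
t = (v − v₀)/a = (6.25 − 2.80)/0.6 = 5.75 s
Total distance = 50.6 + 47.8 + 26.0 = 124 m

124 m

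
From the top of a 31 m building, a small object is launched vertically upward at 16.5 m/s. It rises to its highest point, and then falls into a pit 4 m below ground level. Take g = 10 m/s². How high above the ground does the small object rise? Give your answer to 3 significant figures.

44.6 m

Phase 1 (rising): v₀ = 16.5 m/s, a = -10 m/s².
v = v₀ + at → t = (0 − 16.5) / -10 = 1.65 s
v² = v₀² + 2aΔx → Δx = (0² − 16.5²)/(2·-10) = 13.6 m
Maximum height = 31 + 13.6 = 44.6 m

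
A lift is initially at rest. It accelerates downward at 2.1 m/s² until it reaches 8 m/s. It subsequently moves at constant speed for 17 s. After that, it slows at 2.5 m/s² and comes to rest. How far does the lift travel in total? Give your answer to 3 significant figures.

Phase 1 (accelerating): v₀ = 0 m/s, a = 2.1 m/s².
v = v₀ + at → t = (8 − 0) / 2.1 = 3.81 s
v² = v₀² + 2aΔx → Δx = (8² − 0²)/(2·2.1) = 15.2 m

Phase 2 (constant speed): v₀ = 8.00 m/s, a = 0 m/s².
v = v₀ + at = 8.00 + (0)(17) = 8.00 m/s
Δx = v₀t + ½at² = 8.00·17 + 0.5·0·17² = 136 m

Phase 3 (decelerating): v₀ = 8.00 m/s, a = -2.5 m/s².
v = v₀ + at → t = (0 − 8.00) / -2.5 = 3.20 s
v² = v₀² + 2aΔx → Δx = (0² − 8.00²)/(2·-2.5) = 12.8 m
Total distance = 15.2 + 136 + 12.8 = 164 m

164 m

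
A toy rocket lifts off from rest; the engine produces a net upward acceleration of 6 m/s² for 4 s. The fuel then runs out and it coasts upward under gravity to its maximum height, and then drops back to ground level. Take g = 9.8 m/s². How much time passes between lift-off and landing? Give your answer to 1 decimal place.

10.4 s

Phase 1 (powered ascent): v₀ = 0 m/s, a = 6 m/s².
v = v₀ + at = 0 + (6)(4) = 24.0 m/s
Δx = v₀t + ½at² = 0·4 + 0.5·6·4² = 48.0 m

Phase 2 (coasting upward): v₀ = 24.0 m/s, a = -9.8 m/s².
v = v₀ + at → t = (0 − 24.0) / -9.8 = 2.45 s
v² = v₀² + 2aΔx → Δx = (0² − 24.0²)/(2·-9.8) = 29.4 m

Phase 3 (free fall): v₀ = 0 m/s, a = -9.8 m/s².
Falls 77.4 m from rest: t = √(2·77.4/9.8) = 3.97 s; v = g·t = 38.9 m/s.
Total time = 4.00 + 2.45 + 3.97 = 10.4 s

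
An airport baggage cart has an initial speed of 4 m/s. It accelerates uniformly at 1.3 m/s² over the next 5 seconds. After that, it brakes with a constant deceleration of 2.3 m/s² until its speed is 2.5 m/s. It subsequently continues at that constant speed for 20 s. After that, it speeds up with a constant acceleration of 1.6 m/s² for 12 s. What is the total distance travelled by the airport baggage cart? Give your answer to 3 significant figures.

Phase 1 (accelerating): v₀ = 4.00 m/s, a = 1.3 m/s².
v = v₀ + at = 4.00 + (1.3)(5) = 10.5 m/s
Δx = v₀t + ½at² = 4.00·5 + 0.5·1.3·5² = 36.2 m

Phase 2 (decelerating): v₀ = 10.5 m/s, a = -2.3 m/s².
v = v₀ + at → t = (2.5 − 10.5) / -2.3 = 3.48 s
v² = v₀² + 2aΔx → Δx = (2.5² − 10.5²)/(2·-2.3) = 22.6 m

Phase 3 (constant speed): v₀ = 2.50 m/s, a = 0 m/s².
v = v₀ + at = 2.50 + (0)(20) = 2.50 m/s
Δx = v₀t + ½at² = 2.50·20 + 0.5·0·20² = 50.0 m

Phase 4 (accelerating): v₀ = 2.50 m/s, a = 1.6 m/s².
v = v₀ + at = 2.50 + (1.6)(12) = 21.7 m/s
Δx = v₀t + ½at² = 2.50·12 + 0.5·1.6·12² = 145 m
Total distance = 36.2 + 22.6 + 50.0 + 145 = 254 m

254 m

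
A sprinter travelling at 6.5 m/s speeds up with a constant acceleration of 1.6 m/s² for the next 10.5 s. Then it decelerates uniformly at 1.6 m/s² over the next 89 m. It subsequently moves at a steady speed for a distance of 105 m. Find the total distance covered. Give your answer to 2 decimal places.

Phase 1 (accelerating): v₀ = 6.50 m/s, a = 1.6 m/s².
v = v₀ + at = 6.50 + (1.6)(10.5) = 23.3 m/s
Δx = v₀t + ½at² = 6.50·10.5 + 0.5·1.6·10.5² = 156 m

Phase 2 (decelerating): v₀ = 23.3 m/s, a = -1.6 m/s².
v² = v₀² + 2aΔx = 23.3² + 2·-1.6·89 = 258 → v = 16.1 m/s
t = (v − v₀)/a = (16.1 − 23.3)/-1.6 = 4.52 s

Phase 3 (constant speed): v₀ = 16.1 m/s, a = 0 m/s².
Constant speed: t = d/v = 105/16.1 = 6.54 s
Total distance = 156 + 89.0 + 105 = 350 m

350.45 m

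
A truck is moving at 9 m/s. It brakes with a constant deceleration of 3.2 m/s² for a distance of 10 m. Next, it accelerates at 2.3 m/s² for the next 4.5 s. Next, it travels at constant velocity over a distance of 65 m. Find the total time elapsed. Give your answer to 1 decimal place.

10.5 s

Phase 1 (decelerating): v₀ = 9.00 m/s, a = -3.2 m/s².
v² = v₀² + 2aΔx = 9.00² + 2·-3.2·10 = 17.0 → v = 4.12 m/s
t = (v − v₀)/a = (4.12 − 9.00)/-3.2 = 1.52 s

Phase 2 (accelerating): v₀ = 4.12 m/s, a = 2.3 m/s².
v = v₀ + at = 4.12 + (2.3)(4.5) = 14.5 m/s
Δx = v₀t + ½at² = 4.12·4.5 + 0.5·2.3·4.5² = 41.8 m

Phase 3 (constant speed): v₀ = 14.5 m/s, a = 0 m/s².
Constant speed: t = d/v = 65/14.5 = 4.49 s
Total time = 1.52 + 4.50 + 4.49 = 10.5 s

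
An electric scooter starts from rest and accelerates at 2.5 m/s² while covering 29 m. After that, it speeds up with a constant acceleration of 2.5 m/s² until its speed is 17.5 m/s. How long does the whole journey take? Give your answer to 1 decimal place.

Phase 1 (accelerating): v₀ = 0 m/s, a = 2.5 m/s².
v² = v₀² + 2aΔx = 0² + 2·2.5·29 = 145 → v = 12.0 m/s
t = (v − v₀)/a = (12.0 − 0)/2.5 = 4.82 s

Phase 2 (accelerating): v₀ = 12.0 m/s, a = 2.5 m/s².
v = v₀ + at → t = (17.5 − 12.0) / 2.5 = 2.18 s
v² = v₀² + 2aΔx → Δx = (17.5² − 12.0²)/(2·2.5) = 32.2 m
Total time = 4.82 + 2.18 = 7.00 s

7.0 s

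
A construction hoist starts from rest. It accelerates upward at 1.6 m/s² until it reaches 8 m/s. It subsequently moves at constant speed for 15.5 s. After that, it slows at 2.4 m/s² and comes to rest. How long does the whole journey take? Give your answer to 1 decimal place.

23.8 s

Phase 1 (accelerating): v₀ = 0 m/s, a = 1.6 m/s².
v = v₀ + at → t = (8 − 0) / 1.6 = 5.00 s
v² = v₀² + 2aΔx → Δx = (8² − 0²)/(2·1.6) = 20.0 m

Phase 2 (constant speed): v₀ = 8.00 m/s, a = 0 m/s².
v = v₀ + at = 8.00 + (0)(15.5) = 8.00 m/s
Δx = v₀t + ½at² = 8.00·15.5 + 0.5·0·15.5² = 124 m

Phase 3 (decelerating): v₀ = 8.00 m/s, a = -2.4 m/s².
v = v₀ + at → t = (0 − 8.00) / -2.4 = 3.33 s
v² = v₀² + 2aΔx → Δx = (0² − 8.00²)/(2·-2.4) = 13.3 m
Total time = 5.00 + 15.5 + 3.33 = 23.8 s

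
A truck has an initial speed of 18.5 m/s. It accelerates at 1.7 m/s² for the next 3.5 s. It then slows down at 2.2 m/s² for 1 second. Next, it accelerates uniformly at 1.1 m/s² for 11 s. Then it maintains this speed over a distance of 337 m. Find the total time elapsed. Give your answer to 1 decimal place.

Phase 1 (accelerating): v₀ = 18.5 m/s, a = 1.7 m/s².
v = v₀ + at = 18.5 + (1.7)(3.5) = 24.4 m/s
Δx = v₀t + ½at² = 18.5·3.5 + 0.5·1.7·3.5² = 75.2 m

Phase 2 (decelerating): v₀ = 24.4 m/s, a = -2.2 m/s².
v = v₀ + at = 24.4 + (-2.2)(1) = 22.2 m/s
Δx = v₀t + ½at² = 24.4·1 + 0.5·-2.2·1² = 23.3 m

Phase 3 (accelerating): v₀ = 22.2 m/s, a = 1.1 m/s².
v = v₀ + at = 22.2 + (1.1)(11) = 34.4 m/s
Δx = v₀t + ½at² = 22.2·11 + 0.5·1.1·11² = 311 m

Phase 4 (constant speed): v₀ = 34.4 m/s, a = 0 m/s².
Constant speed: t = d/v = 337/34.4 = 9.81 s
Total time = 3.50 + 1.00 + 11.0 + 9.81 = 25.3 s

25.3 s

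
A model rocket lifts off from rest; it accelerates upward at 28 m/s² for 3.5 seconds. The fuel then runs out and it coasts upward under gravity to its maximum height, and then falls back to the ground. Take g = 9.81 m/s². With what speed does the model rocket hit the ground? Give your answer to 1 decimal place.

113.9 m/s

Phase 1 (powered ascent): v₀ = 0 m/s, a = 28 m/s².
v = v₀ + at = 0 + (28)(3.5) = 98.0 m/s
Δx = v₀t + ½at² = 0·3.5 + 0.5·28·3.5² = 172 m

Phase 2 (coasting upward): v₀ = 98.0 m/s, a = -9.81 m/s².
v = v₀ + at → t = (0 − 98.0) / -9.81 = 9.99 s
v² = v₀² + 2aΔx → Δx = (0² − 98.0²)/(2·-9.81) = 490 m

Phase 3 (free fall): v₀ = 0 m/s, a = -9.81 m/s².
Falls 661 m from rest: t = √(2·661/9.81) = 11.6 s; v = g·t = 114 m/s.
Impact speed = 114 m/s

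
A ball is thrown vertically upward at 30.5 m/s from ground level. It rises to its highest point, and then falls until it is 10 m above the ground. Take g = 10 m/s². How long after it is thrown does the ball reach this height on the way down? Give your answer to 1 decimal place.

5.8 s

Phase 1 (rising): v₀ = 30.5 m/s, a = -10 m/s².
v = v₀ + at → t = (0 − 30.5) / -10 = 3.05 s
v² = v₀² + 2aΔx → Δx = (0² − 30.5²)/(2·-10) = 46.5 m

Phase 2 (falling): v₀ = 0 m/s, a = -10 m/s².
Falls 36.5 m from rest: t = √(2·36.5/10) = 2.70 s; v = g·t = 27.0 m/s.
Total time = 3.05 + 2.70 = 5.75 s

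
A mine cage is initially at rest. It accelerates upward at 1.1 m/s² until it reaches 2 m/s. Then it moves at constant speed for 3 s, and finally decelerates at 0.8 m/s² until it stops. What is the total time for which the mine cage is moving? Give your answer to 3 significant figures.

7.32 s

Phase 1 (accelerating): v₀ = 0 m/s, a = 1.1 m/s².
v = v₀ + at → t = (2 − 0) / 1.1 = 1.82 s
v² = v₀² + 2aΔx → Δx = (2² − 0²)/(2·1.1) = 1.82 m

Phase 2 (constant speed): v₀ = 2.00 m/s, a = 0 m/s².
v = v₀ + at = 2.00 + (0)(3) = 2.00 m/s
Δx = v₀t + ½at² = 2.00·3 + 0.5·0·3² = 6.00 m

Phase 3 (decelerating): v₀ = 2.00 m/s, a = -0.8 m/s².
v = v₀ + at → t = (0 − 2.00) / -0.8 = 2.50 s
v² = v₀² + 2aΔx → Δx = (0² − 2.00²)/(2·-0.8) = 2.50 m
Total time = 1.82 + 3.00 + 2.50 = 7.32 s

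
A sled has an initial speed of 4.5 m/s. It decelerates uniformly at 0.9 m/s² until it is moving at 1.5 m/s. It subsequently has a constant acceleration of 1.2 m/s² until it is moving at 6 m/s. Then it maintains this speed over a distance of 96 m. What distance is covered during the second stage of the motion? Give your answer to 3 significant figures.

14.1 m

Phase 1 (decelerating): v₀ = 4.50 m/s, a = -0.9 m/s².
v = v₀ + at → t = (1.5 − 4.50) / -0.9 = 3.33 s
v² = v₀² + 2aΔx → Δx = (1.5² − 4.50²)/(2·-0.9) = 10.0 m

Phase 2 (accelerating): v₀ = 1.50 m/s, a = 1.2 m/s².
v = v₀ + at → t = (6 − 1.50) / 1.2 = 3.75 s
v² = v₀² + 2aΔx → Δx = (6² − 1.50²)/(2·1.2) = 14.1 m
Distance in phase 2 = 14.1 m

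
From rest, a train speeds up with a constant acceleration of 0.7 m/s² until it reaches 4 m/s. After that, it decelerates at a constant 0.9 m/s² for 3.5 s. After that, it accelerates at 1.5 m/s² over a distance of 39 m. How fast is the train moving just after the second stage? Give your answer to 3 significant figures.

Phase 1 (accelerating): v₀ = 0 m/s, a = 0.7 m/s².
v = v₀ + at → t = (4 − 0) / 0.7 = 5.71 s
v² = v₀² + 2aΔx → Δx = (4² − 0²)/(2·0.7) = 11.4 m

Phase 2 (decelerating): v₀ = 4.00 m/s, a = -0.9 m/s².
v = v₀ + at = 4.00 + (-0.9)(3.5) = 0.850 m/s
Δx = v₀t + ½at² = 4.00·3.5 + 0.5·-0.9·3.5² = 8.49 m
Speed at end of phase 2 = 0.850 m/s

0.850 m/s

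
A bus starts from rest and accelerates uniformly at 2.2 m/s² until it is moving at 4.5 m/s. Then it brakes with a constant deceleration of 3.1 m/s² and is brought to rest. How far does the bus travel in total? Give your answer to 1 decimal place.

7.9 m

Phase 1 (accelerating): v₀ = 0 m/s, a = 2.2 m/s².
v = v₀ + at → t = (4.5 − 0) / 2.2 = 2.05 s
v² = v₀² + 2aΔx → Δx = (4.5² − 0²)/(2·2.2) = 4.60 m

Phase 2 (decelerating): v₀ = 4.50 m/s, a = -3.1 m/s².
v = v₀ + at → t = (0 − 4.50) / -3.1 = 1.45 s
v² = v₀² + 2aΔx → Δx = (0² − 4.50²)/(2·-3.1) = 3.27 m
Total distance = 4.60 + 3.27 = 7.87 m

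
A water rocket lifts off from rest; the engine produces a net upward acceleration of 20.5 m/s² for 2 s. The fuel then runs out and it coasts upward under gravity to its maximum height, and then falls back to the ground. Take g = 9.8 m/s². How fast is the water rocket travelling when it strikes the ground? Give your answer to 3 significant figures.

Phase 1 (powered ascent): v₀ = 0 m/s, a = 20.5 m/s².
v = v₀ + at = 0 + (20.5)(2) = 41.0 m/s
Δx = v₀t + ½at² = 0·2 + 0.5·20.5·2² = 41.0 m

Phase 2 (coasting upward): v₀ = 41.0 m/s, a = -9.8 m/s².
v = v₀ + at → t = (0 − 41.0) / -9.8 = 4.18 s
v² = v₀² + 2aΔx → Δx = (0² − 41.0²)/(2·-9.8) = 85.8 m

Phase 3 (free fall): v₀ = 0 m/s, a = -9.8 m/s².
Falls 127 m from rest: t = √(2·127/9.8) = 5.09 s; v = g·t = 49.8 m/s.
Impact speed = 49.8 m/s

49.8 m/s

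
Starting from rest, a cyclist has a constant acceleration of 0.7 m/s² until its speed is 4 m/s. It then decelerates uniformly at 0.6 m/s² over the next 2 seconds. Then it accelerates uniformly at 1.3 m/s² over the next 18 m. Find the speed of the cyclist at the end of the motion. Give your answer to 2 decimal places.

7.39 m/s

Phase 1 (accelerating): v₀ = 0 m/s, a = 0.7 m/s².
v = v₀ + at → t = (4 − 0) / 0.7 = 5.71 s
v² = v₀² + 2aΔx → Δx = (4² − 0²)/(2·0.7) = 11.4 m

Phase 2 (decelerating): v₀ = 4.00 m/s, a = -0.6 m/s².
v = v₀ + at = 4.00 + (-0.6)(2) = 2.80 m/s
Δx = v₀t + ½at² = 4.00·2 + 0.5·-0.6·2² = 6.80 m

Phase 3 (accelerating): v₀ = 2.80 m/s, a = 1.3 m/s².
v² = v₀² + 2aΔx = 2.80² + 2·1.3·18 = 54.6 → v = 7.39 m/s
t = (v − v₀)/a = (7.39 − 2.80)/1.3 = 3.53 s
Final speed = 7.39 m/s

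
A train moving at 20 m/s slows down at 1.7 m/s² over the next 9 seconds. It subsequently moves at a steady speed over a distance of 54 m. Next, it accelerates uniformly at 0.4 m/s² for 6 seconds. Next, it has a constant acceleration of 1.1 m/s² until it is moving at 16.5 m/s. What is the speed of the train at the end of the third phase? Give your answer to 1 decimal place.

Phase 1 (decelerating): v₀ = 20.0 m/s, a = -1.7 m/s².
v = v₀ + at = 20.0 + (-1.7)(9) = 4.70 m/s
Δx = v₀t + ½at² = 20.0·9 + 0.5·-1.7·9² = 111 m

Phase 2 (constant speed): v₀ = 4.70 m/s, a = 0 m/s².
Constant speed: t = d/v = 54/4.70 = 11.5 s

Phase 3 (accelerating): v₀ = 4.70 m/s, a = 0.4 m/s².
v = v₀ + at = 4.70 + (0.4)(6) = 7.10 m/s
Δx = v₀t + ½at² = 4.70·6 + 0.5·0.4·6² = 35.4 m
Speed at end of phase 3 = 7.10 m/s

7.1 m/s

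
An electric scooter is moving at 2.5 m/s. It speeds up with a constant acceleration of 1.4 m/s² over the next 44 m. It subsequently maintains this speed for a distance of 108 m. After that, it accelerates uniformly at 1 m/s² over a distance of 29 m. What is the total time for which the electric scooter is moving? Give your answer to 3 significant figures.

18.1 s

Phase 1 (accelerating): v₀ = 2.50 m/s, a = 1.4 m/s².
v² = v₀² + 2aΔx = 2.50² + 2·1.4·44 = 129 → v = 11.4 m/s
t = (v − v₀)/a = (11.4 − 2.50)/1.4 = 6.34 s

Phase 2 (constant speed): v₀ = 11.4 m/s, a = 0 m/s².
Constant speed: t = d/v = 108/11.4 = 9.49 s

Phase 3 (accelerating): v₀ = 11.4 m/s, a = 1 m/s².
v² = v₀² + 2aΔx = 11.4² + 2·1·29 = 187 → v = 13.7 m/s
t = (v − v₀)/a = (13.7 − 11.4)/1 = 2.31 s
Total time = 6.34 + 9.49 + 2.31 = 18.1 s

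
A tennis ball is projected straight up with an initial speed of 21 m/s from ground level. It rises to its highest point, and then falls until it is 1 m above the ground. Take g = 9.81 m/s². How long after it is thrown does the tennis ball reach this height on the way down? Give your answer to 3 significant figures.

Phase 1 (rising): v₀ = 21.0 m/s, a = -9.81 m/s².
v = v₀ + at → t = (0 − 21.0) / -9.81 = 2.14 s
v² = v₀² + 2aΔx → Δx = (0² − 21.0²)/(2·-9.81) = 22.5 m

Phase 2 (falling): v₀ = 0 m/s, a = -9.81 m/s².
Falls 21.5 m from rest: t = √(2·21.5/9.81) = 2.09 s; v = g·t = 20.5 m/s.
Total time = 2.14 + 2.09 = 4.23 s

4.23 s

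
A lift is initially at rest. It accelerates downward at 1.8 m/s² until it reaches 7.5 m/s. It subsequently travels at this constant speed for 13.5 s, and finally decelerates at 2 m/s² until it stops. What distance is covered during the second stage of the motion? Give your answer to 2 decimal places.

101.25 m

Phase 1 (accelerating): v₀ = 0 m/s, a = 1.8 m/s².
v = v₀ + at → t = (7.5 − 0) / 1.8 = 4.17 s
v² = v₀² + 2aΔx → Δx = (7.5² − 0²)/(2·1.8) = 15.6 m

Phase 2 (constant speed): v₀ = 7.50 m/s, a = 0 m/s².
v = v₀ + at = 7.50 + (0)(13.5) = 7.50 m/s
Δx = v₀t + ½at² = 7.50·13.5 + 0.5·0·13.5² = 101 m
Distance in phase 2 = 101 m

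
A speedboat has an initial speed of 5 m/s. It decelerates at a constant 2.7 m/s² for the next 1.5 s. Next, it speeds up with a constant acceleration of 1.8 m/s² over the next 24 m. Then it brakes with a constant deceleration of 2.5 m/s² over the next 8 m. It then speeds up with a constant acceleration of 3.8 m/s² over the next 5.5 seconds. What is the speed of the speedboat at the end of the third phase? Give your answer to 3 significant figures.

Phase 1 (decelerating): v₀ = 5.00 m/s, a = -2.7 m/s².
v = v₀ + at = 5.00 + (-2.7)(1.5) = 0.950 m/s
Δx = v₀t + ½at² = 5.00·1.5 + 0.5·-2.7·1.5² = 4.46 m

Phase 2 (accelerating): v₀ = 0.950 m/s, a = 1.8 m/s².
v² = v₀² + 2aΔx = 0.950² + 2·1.8·24 = 87.3 → v = 9.34 m/s
t = (v − v₀)/a = (9.34 − 0.950)/1.8 = 4.66 s

Phase 3 (decelerating): v₀ = 9.34 m/s, a = -2.5 m/s².
v² = v₀² + 2aΔx = 9.34² + 2·-2.5·8 = 47.3 → v = 6.88 m/s
t = (v − v₀)/a = (6.88 − 9.34)/-2.5 = 0.986 s
Speed at end of phase 3 = 6.88 m/s

6.88 m/s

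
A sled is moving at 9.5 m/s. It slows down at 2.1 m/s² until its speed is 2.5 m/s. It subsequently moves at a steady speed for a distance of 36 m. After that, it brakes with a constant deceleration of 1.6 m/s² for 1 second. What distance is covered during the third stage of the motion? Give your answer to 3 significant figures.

Phase 1 (decelerating): v₀ = 9.50 m/s, a = -2.1 m/s².
v = v₀ + at → t = (2.5 − 9.50) / -2.1 = 3.33 s
v² = v₀² + 2aΔx → Δx = (2.5² − 9.50²)/(2·-2.1) = 20.0 m

Phase 2 (constant speed): v₀ = 2.50 m/s, a = 0 m/s².
Constant speed: t = d/v = 36/2.50 = 14.4 s

Phase 3 (decelerating): v₀ = 2.50 m/s, a = -1.6 m/s².
v = v₀ + at = 2.50 + (-1.6)(1) = 0.900 m/s
Δx = v₀t + ½at² = 2.50·1 + 0.5·-1.6·1² = 1.70 m
Distance in phase 3 = 1.70 m

1.70 m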